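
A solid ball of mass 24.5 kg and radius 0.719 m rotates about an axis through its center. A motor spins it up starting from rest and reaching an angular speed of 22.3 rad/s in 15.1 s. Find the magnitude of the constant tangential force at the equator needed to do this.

F ≈ 10.4 N

I = (2/5)MR² = (2/5)(24.5)(0.719)² = 5.066 kg·m².
α = Δω/Δt = (22.3 − 0)/15.1 = 1.477 rad/s².
The required torque is τ = Iα = (5.066)(1.477) = 7.482 N·m.
A tangential force at the equator gives τ = FR, so F = τ/R = 7.482/0.719 = 10.41 N.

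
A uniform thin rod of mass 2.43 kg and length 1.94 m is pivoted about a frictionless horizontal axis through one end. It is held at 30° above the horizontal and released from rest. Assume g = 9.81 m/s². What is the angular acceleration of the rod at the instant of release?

α ≈ 6.57 rad/s²

About the pivot, I = (1/3)ML² = (1/3)(2.43)(1.94)² = 3.049 kg·m².
The weight acts at the center, a distance L/2 = 0.9700 m from the pivot; τ = Mg(L/2) cos 30° = 20.03 N·m.
α = τ/I = 20.03/3.049 = 6.569 rad/s².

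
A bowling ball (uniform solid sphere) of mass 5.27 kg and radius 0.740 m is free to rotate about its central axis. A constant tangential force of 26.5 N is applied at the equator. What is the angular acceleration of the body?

α ≈ 17.0 rad/s²

I = (2/5)MR² = (2/5)(5.27)(0.740)² = 1.154 kg·m².
τ = F R = (26.5)(0.740) = 19.61 N·m.
Newton's second law for rotation, τ = Iα, gives α = τ/I = 19.61/1.154 = 16.99 rad/s².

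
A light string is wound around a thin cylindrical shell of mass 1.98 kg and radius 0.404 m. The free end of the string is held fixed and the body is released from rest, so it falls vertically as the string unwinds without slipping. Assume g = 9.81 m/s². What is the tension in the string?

Translation: Mg − T = Ma. Rotation about the center: TR = Iα with I = MR².
With a = αR: T = (I/R²)a = M a, so Mg = (1 + 1.000)Ma.
a = g/(1 + 1.000) = 9.81/2.000 = 4.905 m/s².
T = 1.000·M·a = (1.000)(1.98)(4.905) = 9.712 N.

T ≈ 9.71 N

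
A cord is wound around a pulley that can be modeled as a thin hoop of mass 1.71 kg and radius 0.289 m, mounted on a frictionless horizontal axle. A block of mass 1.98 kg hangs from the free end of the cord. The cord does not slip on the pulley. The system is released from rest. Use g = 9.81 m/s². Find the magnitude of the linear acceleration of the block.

a ≈ 5.26 m/s²

I = MR² = (1.71)(0.289)² = 0.1428 kg·m².
Block: mg − T = ma. Pulley: TR = Iα. No-slip: a = αR, so T = (I/R²)a = 1.710·a.
Then mg = (m + 1.710)a, so a = (1.98)(9.81)/(1.98 + 1.710) = 5.264 m/s².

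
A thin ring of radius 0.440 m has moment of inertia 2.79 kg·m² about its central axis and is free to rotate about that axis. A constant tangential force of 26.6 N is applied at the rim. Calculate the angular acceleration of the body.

τ = F R = (26.6)(0.440) = 11.70 N·m.
Newton's second law for rotation, τ = Iα, gives α = τ/I = 11.70/2.790 = 4.195 rad/s².

α ≈ 4.19 rad/s²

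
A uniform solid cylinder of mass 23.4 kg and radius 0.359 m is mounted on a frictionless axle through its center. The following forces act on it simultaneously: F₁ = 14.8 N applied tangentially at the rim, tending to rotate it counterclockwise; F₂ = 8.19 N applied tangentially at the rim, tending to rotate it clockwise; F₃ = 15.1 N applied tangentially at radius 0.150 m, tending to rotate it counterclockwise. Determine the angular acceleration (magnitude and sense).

I = ½MR² = (1/2)(23.4)(0.359)² = 1.508 kg·m².
Taking counterclockwise as positive: τ₁ = +(14.8)(0.359) = +5.313 N·m; τ₂ = −(8.19)(0.359) = −2.940 N·m; τ₃ = +(15.1)(0.150) = +2.265 N·m.
Net torque τ = 4.638 N·m.
α = τ/I = 4.638/1.508 = 3.076 rad/s².

α ≈ 3.08 rad/s², counterclockwise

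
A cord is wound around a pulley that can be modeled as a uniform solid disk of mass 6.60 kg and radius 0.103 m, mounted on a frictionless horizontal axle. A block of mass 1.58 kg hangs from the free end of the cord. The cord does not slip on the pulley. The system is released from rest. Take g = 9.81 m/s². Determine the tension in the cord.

T ≈ 10.5 N

I = ½MR² = (1/2)(6.60)(0.103)² = 0.03501 kg·m².
Block: mg − T = ma. Pulley: TR = Iα. No-slip: a = αR, so T = (I/R²)a = 3.300·a.
Then mg = (m + 3.300)a, so a = (1.58)(9.81)/(1.58 + 3.300) = 3.176 m/s².
T = 3.300·a = 10.48 N.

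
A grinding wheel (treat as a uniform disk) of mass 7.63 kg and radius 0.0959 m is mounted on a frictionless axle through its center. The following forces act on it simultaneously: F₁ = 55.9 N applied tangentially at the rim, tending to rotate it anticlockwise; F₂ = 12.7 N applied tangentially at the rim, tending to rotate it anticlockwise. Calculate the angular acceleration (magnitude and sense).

I = ½MR² = (1/2)(7.63)(0.0959)² = 0.03509 kg·m².
Taking anticlockwise as positive: τ₁ = +(55.9)(0.0959) = +5.361 N·m; τ₂ = +(12.7)(0.0959) = +1.218 N·m.
Net torque τ = 6.579 N·m.
α = τ/I = 6.579/0.03509 = 187.5 rad/s².

α ≈ 188 rad/s², anticlockwise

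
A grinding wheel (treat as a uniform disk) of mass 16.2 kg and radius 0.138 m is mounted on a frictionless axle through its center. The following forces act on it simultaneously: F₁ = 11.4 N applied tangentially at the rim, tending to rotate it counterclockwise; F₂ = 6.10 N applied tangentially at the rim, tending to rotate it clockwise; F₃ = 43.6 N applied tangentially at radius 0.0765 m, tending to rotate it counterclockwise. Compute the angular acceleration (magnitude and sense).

α ≈ 26.4 rad/s², counterclockwise

I = ½MR² = (1/2)(16.2)(0.138)² = 0.1543 kg·m².
Taking counterclockwise as positive: τ₁ = +(11.4)(0.138) = +1.573 N·m; τ₂ = −(6.10)(0.138) = −0.8418 N·m; τ₃ = +(43.6)(0.0765) = +3.335 N·m.
Net torque τ = 4.067 N·m.
α = τ/I = 4.067/0.1543 = 26.36 rad/s².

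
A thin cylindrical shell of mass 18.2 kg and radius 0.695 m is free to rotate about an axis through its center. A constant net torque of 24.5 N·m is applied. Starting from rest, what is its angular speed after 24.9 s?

I = MR² = (18.2)(0.695)² = 8.791 kg·m².
α = τ/I = 24.5/8.791 = 2.787 rad/s².
ω = ω₀ + αt = 0 + (2.787)(24.9) = 69.39 rad/s.

ω ≈ 69.4 rad/s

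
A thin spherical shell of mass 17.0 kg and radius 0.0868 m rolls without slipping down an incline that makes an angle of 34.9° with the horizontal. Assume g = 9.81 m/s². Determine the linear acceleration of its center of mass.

Translation along the incline: Mg sinθ − f = Ma.
Rotation about the center: fR = Iα with I = (2/3)MR². No-slip gives a = αR, so f = (I/R²)a = (2/3)M a.
Substituting: Mg sinθ = (1 + 0.6667)Ma, so a = g sinθ/(1 + 0.6667) = (9.81) sin 34.9° / 1.667 = 3.368 m/s².

a ≈ 3.37 m/s²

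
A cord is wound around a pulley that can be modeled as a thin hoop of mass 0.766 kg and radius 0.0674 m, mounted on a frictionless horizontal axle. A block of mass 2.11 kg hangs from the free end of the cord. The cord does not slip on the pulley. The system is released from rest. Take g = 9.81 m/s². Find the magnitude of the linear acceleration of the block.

a ≈ 7.20 m/s²

I = MR² = (0.766)(0.0674)² = 0.003480 kg·m².
Block: mg − T = ma. Pulley: TR = Iα. No-slip: a = αR, so T = (I/R²)a = 0.7660·a.
Then mg = (m + 0.7660)a, so a = (2.11)(9.81)/(2.11 + 0.7660) = 7.197 m/s².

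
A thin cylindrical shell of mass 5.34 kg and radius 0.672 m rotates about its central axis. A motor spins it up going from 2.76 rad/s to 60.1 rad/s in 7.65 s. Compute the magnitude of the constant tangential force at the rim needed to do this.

F ≈ 26.9 N

I = MR² = (5.34)(0.672)² = 2.411 kg·m².
α = Δω/Δt = (60.1 − 2.76)/7.65 = 7.495 rad/s².
The required torque is τ = Iα = (2.411)(7.495) = 18.07 N·m.
A tangential force at the rim gives τ = FR, so F = τ/R = 18.07/0.672 = 26.90 N.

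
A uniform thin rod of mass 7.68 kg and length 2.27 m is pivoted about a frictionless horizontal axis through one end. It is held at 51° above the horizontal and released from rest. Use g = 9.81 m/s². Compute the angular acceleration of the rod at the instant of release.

About the pivot, I = (1/3)ML² = (1/3)(7.68)(2.27)² = 13.19 kg·m².
The weight acts at the center, a distance L/2 = 1.135 m from the pivot; τ = Mg(L/2) cos 51° = 53.81 N·m.
α = τ/I = 53.81/13.19 = 4.079 rad/s².

α ≈ 4.08 rad/s²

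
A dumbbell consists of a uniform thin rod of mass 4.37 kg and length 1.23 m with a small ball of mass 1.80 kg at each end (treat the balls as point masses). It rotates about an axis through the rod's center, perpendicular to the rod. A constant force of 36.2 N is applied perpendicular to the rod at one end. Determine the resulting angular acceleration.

I_rod = (1/12)ML² = (1/12)(4.37)(1.23)² = 0.5509 kg·m².
I_balls = 2·m·(L/2)² = 2(1.80)(0.6150)² = 1.362 kg·m².
Total I = 1.913 kg·m².
τ = F·(L/2) = (36.2)(0.615) = 22.26 N·m.
α = τ/I = 22.26/1.913 = 11.64 rad/s².

α ≈ 11.6 rad/s²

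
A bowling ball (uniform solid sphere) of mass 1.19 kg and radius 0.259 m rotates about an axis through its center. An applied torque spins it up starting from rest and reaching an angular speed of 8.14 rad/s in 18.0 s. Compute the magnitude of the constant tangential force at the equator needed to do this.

I = (2/5)MR² = (2/5)(1.19)(0.259)² = 0.03193 kg·m².
α = Δω/Δt = (8.14 − 0)/18.0 = 0.4522 rad/s².
The required torque is τ = Iα = (0.03193)(0.4522) = 0.01444 N·m.
A tangential force at the equator gives τ = FR, so F = τ/R = 0.01444/0.259 = 0.05575 N.

F ≈ 0.0558 N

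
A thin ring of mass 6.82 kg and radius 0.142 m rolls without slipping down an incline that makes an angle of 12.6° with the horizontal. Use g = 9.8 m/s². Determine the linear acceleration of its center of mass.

Translation along the incline: Mg sinθ − f = Ma.
Rotation about the center: fR = Iα with I = MR². No-slip gives a = αR, so f = (I/R²)a = M a.
Substituting: Mg sinθ = (1 + 1.000)Ma, so a = g sinθ/(1 + 1.000) = (9.8) sin 12.6° / 2.000 = 1.069 m/s².

a ≈ 1.07 m/s²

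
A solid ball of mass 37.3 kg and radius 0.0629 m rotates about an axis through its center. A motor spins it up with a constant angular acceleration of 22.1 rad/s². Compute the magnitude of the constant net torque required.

τ ≈ 1.30 N·m

I = (2/5)MR² = (2/5)(37.3)(0.0629)² = 0.05903 kg·m².
τ = Iα = (0.05903)(22.10) = 1.305 N·m.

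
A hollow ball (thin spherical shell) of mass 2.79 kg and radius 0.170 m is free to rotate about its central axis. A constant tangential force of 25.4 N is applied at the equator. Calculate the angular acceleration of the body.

α ≈ 80.3 rad/s²

I = (2/3)MR² = (2/3)(2.79)(0.170)² = 0.05375 kg·m².
τ = F R = (25.4)(0.170) = 4.318 N·m.
From τ = Iα: α = 4.318/0.05375 = 80.33 rad/s².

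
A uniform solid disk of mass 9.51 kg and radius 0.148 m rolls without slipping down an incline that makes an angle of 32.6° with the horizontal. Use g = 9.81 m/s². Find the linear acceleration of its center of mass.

a ≈ 3.52 m/s²

Translation along the incline: Mg sinθ − f = Ma.
Rotation about the center: fR = Iα with I = ½MR². No-slip gives a = αR, so f = (I/R²)a = (1/2)M a.
Substituting: Mg sinθ = (1 + 0.5000)Ma, so a = g sinθ/(1 + 0.5000) = (9.81) sin 32.6° / 1.500 = 3.524 m/s².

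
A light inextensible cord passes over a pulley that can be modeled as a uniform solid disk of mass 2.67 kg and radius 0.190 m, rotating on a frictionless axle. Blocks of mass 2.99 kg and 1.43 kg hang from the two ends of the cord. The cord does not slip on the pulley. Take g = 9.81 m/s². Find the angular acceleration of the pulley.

I = ½MR² = (1/2)(2.67)(0.190)² = 0.04819 kg·m².
Heavier block: m₁g − T₁ = m₁a. Lighter block: T₂ − m₂g = m₂a.
Pulley: (T₁ − T₂)R = Iα = I(a/R), so T₁ − T₂ = (I/R²)a = (1/2)M_p a = 1.335·a.
Adding the three: (m₁ − m₂)g = (m₁ + m₂ + 1.335)a, so a = (2.99 − 1.43)(9.81)/(2.99 + 1.43 + 1.335) = 2.659 m/s².
α = a/R = 2.659/0.190 = 14.00 rad/s².

α ≈ 14.0 rad/s²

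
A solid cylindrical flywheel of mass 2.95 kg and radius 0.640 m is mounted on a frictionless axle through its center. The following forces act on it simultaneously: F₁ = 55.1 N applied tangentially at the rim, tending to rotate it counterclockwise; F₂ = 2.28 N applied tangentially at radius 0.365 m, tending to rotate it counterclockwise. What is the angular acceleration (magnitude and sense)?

I = ½MR² = (1/2)(2.95)(0.640)² = 0.6042 kg·m².
Taking counterclockwise as positive: τ₁ = +(55.1)(0.640) = +35.26 N·m; τ₂ = +(2.28)(0.365) = +0.8322 N·m.
Net torque τ = 36.10 N·m.
α = τ/I = 36.10/0.6042 = 59.75 rad/s².

α ≈ 59.7 rad/s², counterclockwise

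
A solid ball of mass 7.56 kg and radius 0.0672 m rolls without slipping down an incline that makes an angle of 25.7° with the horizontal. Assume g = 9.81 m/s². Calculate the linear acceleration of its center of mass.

a ≈ 3.04 m/s²

Translation along the incline: Mg sinθ − f = Ma.
Rotation about the center: fR = Iα with I = (2/5)MR². No-slip gives a = αR, so f = (I/R²)a = (2/5)M a.
Substituting: Mg sinθ = (1 + 0.4000)Ma, so a = g sinθ/(1 + 0.4000) = (9.81) sin 25.7° / 1.400 = 3.039 m/s².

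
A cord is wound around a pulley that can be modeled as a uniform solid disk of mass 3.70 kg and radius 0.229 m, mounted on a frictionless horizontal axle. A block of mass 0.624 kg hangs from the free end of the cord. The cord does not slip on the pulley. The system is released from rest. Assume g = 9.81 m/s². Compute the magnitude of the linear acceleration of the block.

a ≈ 2.47 m/s²

I = ½MR² = (1/2)(3.70)(0.229)² = 0.09702 kg·m².
Block: mg − T = ma. Pulley: TR = Iα. No-slip: a = αR, so T = (I/R²)a = 1.850·a.
Then mg = (m + 1.850)a, so a = (0.624)(9.81)/(0.624 + 1.850) = 2.474 m/s².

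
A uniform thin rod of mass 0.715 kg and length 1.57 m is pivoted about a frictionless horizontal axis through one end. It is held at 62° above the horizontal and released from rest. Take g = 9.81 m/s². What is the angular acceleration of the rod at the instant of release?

α ≈ 4.40 rad/s²

About the pivot, I = (1/3)ML² = (1/3)(0.715)(1.57)² = 0.5875 kg·m².
The weight acts at the center, a distance L/2 = 0.7850 m from the pivot; τ = Mg(L/2) cos 62° = 2.585 N·m.
α = τ/I = 2.585/0.5875 = 4.400 rad/s².
(Equivalently α = (3g/(2L)) cos 62° = 4.400 rad/s².)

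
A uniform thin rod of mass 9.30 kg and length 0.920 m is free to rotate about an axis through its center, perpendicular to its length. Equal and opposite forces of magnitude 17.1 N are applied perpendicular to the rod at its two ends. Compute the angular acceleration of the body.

I = (1/12)ML² = (1/12)(9.30)(0.920)² = 0.6560 kg·m².
The couple gives τ = F·(L/2) + F·(L/2) = F L = (17.1)(0.920) = 15.73 N·m.
From τ = Iα: α = 15.73/0.6560 = 23.98 rad/s².

α ≈ 24.0 rad/s²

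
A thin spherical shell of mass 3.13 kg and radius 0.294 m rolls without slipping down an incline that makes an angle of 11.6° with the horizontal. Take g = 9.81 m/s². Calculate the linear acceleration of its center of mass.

a ≈ 1.18 m/s²

Translation along the incline: Mg sinθ − f = Ma.
Rotation about the center: fR = Iα with I = (2/3)MR². No-slip gives a = αR, so f = (I/R²)a = (2/3)M a.
Substituting: Mg sinθ = (1 + 0.6667)Ma, so a = g sinθ/(1 + 0.6667) = (9.81) sin 11.6° / 1.667 = 1.184 m/s².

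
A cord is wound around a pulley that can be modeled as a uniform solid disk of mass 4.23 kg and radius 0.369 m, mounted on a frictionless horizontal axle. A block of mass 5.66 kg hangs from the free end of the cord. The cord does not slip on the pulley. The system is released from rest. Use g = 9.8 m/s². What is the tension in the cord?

T ≈ 15.1 N

I = ½MR² = (1/2)(4.23)(0.369)² = 0.2880 kg·m².
Block: mg − T = ma. Pulley: TR = Iα. No-slip: a = αR, so T = (I/R²)a = 2.115·a.
Then mg = (m + 2.115)a, so a = (5.66)(9.8)/(5.66 + 2.115) = 7.134 m/s².
T = 2.115·a = 15.09 N.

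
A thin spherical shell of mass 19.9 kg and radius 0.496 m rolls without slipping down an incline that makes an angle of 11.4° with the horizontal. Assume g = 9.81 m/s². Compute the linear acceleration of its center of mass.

Translation along the incline: Mg sinθ − f = Ma.
Rotation about the center: fR = Iα with I = (2/3)MR². No-slip gives a = αR, so f = (I/R²)a = (2/3)M a.
Substituting: Mg sinθ = (1 + 0.6667)Ma, so a = g sinθ/(1 + 0.6667) = (9.81) sin 11.4° / 1.667 = 1.163 m/s².

a ≈ 1.16 m/s²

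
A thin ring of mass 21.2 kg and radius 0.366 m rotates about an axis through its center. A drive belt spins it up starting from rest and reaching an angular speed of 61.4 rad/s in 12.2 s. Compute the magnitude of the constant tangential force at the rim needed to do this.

F ≈ 39.1 N

I = MR² = (21.2)(0.366)² = 2.840 kg·m².
α = Δω/Δt = (61.4 − 0)/12.2 = 5.033 rad/s².
The required torque is τ = Iα = (2.840)(5.033) = 14.29 N·m.
A tangential force at the rim gives τ = FR, so F = τ/R = 14.29/0.366 = 39.05 N.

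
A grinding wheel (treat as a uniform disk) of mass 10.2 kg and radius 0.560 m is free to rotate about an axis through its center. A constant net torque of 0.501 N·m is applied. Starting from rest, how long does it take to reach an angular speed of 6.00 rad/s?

t ≈ 19.2 s

I = ½MR² = (1/2)(10.2)(0.560)² = 1.599 kg·m².
α = τ/I = 0.501/1.599 = 0.3133 rad/s².
ω = αt ⇒ t = ω/α = 6.00/0.3133 = 19.15 s.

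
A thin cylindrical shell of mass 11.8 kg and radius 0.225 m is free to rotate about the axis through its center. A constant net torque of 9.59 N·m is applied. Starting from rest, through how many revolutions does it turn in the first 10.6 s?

≈ 144 revolutions

I = MR² = (11.8)(0.225)² = 0.5974 kg·m².
α = τ/I = 9.59/0.5974 = 16.05 rad/s².
θ = ½αt² = ½(16.05)(10.6)² = 901.9 rad.
Revolutions = θ/(2π) = 143.5.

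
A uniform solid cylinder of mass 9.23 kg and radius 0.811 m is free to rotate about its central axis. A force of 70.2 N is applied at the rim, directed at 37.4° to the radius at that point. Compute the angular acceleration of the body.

α ≈ 11.4 rad/s²

I = ½MR² = (1/2)(9.23)(0.811)² = 3.035 kg·m².
Only the tangential component produces torque: τ = F R sinθ = (70.2)(0.811) sin 37.4° = 34.58 N·m.
Newton's second law for rotation, τ = Iα, gives α = τ/I = 34.58/3.035 = 11.39 rad/s².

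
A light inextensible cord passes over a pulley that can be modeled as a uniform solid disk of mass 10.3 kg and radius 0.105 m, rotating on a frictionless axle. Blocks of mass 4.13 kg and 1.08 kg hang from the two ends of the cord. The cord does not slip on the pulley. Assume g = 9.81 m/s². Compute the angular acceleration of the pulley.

α ≈ 27.5 rad/s²

I = ½MR² = (1/2)(10.3)(0.105)² = 0.05678 kg·m².
Heavier block: m₁g − T₁ = m₁a. Lighter block: T₂ − m₂g = m₂a.
Pulley: (T₁ − T₂)R = Iα = I(a/R), so T₁ − T₂ = (I/R²)a = (1/2)M_p a = 5.150·a.
Adding the three: (m₁ − m₂)g = (m₁ + m₂ + 5.150)a, so a = (4.13 − 1.08)(9.81)/(4.13 + 1.08 + 5.150) = 2.888 m/s².
α = a/R = 2.888/0.105 = 27.51 rad/s².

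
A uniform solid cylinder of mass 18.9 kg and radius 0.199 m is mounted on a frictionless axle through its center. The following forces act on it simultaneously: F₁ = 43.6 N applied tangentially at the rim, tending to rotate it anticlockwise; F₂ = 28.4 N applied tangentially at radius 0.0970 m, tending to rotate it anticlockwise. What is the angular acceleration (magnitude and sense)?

α ≈ 30.5 rad/s², anticlockwise

I = ½MR² = (1/2)(18.9)(0.199)² = 0.3742 kg·m².
Taking anticlockwise as positive: τ₁ = +(43.6)(0.199) = +8.676 N·m; τ₂ = +(28.4)(0.0970) = +2.755 N·m.
Net torque τ = 11.43 N·m.
α = τ/I = 11.43/0.3742 = 30.55 rad/s².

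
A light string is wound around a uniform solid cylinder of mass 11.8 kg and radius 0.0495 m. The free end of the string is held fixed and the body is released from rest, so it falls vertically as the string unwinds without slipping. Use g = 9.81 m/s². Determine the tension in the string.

Translation: Mg − T = Ma. Rotation about the center: TR = Iα with I = ½MR².
With a = αR: T = (I/R²)a = (1/2)M a, so Mg = (1 + 0.5000)Ma.
a = g/(1 + 0.5000) = 9.81/1.500 = 6.540 m/s².
T = 0.5000·M·a = (0.5000)(11.8)(6.540) = 38.59 N.

T ≈ 38.6 N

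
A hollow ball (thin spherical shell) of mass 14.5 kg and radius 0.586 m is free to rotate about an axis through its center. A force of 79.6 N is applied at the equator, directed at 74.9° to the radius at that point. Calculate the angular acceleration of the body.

I = (2/3)MR² = (2/3)(14.5)(0.586)² = 3.319 kg·m².
Only the tangential component produces torque: τ = F R sinθ = (79.6)(0.586) sin 74.9° = 45.04 N·m.
From τ = Iα: α = 45.04/3.319 = 13.57 rad/s².

α ≈ 13.6 rad/s²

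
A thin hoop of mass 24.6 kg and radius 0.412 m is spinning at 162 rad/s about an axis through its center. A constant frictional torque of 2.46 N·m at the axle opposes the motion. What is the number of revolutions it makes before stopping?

I = MR² = (24.6)(0.412)² = 4.176 kg·m².
The net torque has magnitude 2.46 N·m, opposing ω.
|α| = τ/I = 2.460/4.176 = 0.5891 rad/s² (deceleration).
ω² = ω₀² − 2|α|θ with ω = 0 ⇒ θ = ω₀²/(2|α|) = 22270 rad = 3545 rev.

≈ 3540 revolutions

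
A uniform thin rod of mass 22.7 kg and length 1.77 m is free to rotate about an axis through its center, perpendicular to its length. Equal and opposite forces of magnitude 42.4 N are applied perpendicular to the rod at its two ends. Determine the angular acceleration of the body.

α ≈ 12.7 rad/s²

I = (1/12)ML² = (1/12)(22.7)(1.77)² = 5.926 kg·m².
The couple gives τ = F·(L/2) + F·(L/2) = F L = (42.4)(1.77) = 75.05 N·m.
From τ = Iα: α = 75.05/5.926 = 12.66 rad/s².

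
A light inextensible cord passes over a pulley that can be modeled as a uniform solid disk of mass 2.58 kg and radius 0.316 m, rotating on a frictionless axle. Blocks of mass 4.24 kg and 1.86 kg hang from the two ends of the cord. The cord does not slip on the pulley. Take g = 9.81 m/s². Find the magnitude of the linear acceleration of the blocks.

I = ½MR² = (1/2)(2.58)(0.316)² = 0.1288 kg·m².
Heavier block: m₁g − T₁ = m₁a. Lighter block: T₂ − m₂g = m₂a.
Pulley: (T₁ − T₂)R = Iα = I(a/R), so T₁ − T₂ = (I/R²)a = (1/2)M_p a = 1.290·a.
Adding the three: (m₁ − m₂)g = (m₁ + m₂ + 1.290)a, so a = (4.24 − 1.86)(9.81)/(4.24 + 1.86 + 1.290) = 3.159 m/s².

a ≈ 3.16 m/s²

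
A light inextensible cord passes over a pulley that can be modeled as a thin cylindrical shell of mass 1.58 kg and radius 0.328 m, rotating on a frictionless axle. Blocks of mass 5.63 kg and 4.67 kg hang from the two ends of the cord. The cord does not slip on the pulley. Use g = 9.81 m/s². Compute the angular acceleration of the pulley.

α ≈ 2.42 rad/s²

I = MR² = (1.58)(0.328)² = 0.1700 kg·m².
Heavier block: m₁g − T₁ = m₁a. Lighter block: T₂ − m₂g = m₂a.
Pulley: (T₁ − T₂)R = Iα = I(a/R), so T₁ − T₂ = (I/R²)a = 1·M_p a = 1.580·a.
Adding the three: (m₁ − m₂)g = (m₁ + m₂ + 1.580)a, so a = (5.63 − 4.67)(9.81)/(5.63 + 4.67 + 1.580) = 0.7927 m/s².
α = a/R = 0.7927/0.328 = 2.417 rad/s².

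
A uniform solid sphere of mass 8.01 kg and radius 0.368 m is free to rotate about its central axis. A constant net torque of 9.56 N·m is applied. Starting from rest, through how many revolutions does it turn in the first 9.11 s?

≈ 146 revolutions

I = (2/5)MR² = (2/5)(8.01)(0.368)² = 0.4339 kg·m².
α = τ/I = 9.56/0.4339 = 22.03 rad/s².
θ = ½αt² = ½(22.03)(9.11)² = 914.3 rad.
Revolutions = θ/(2π) = 145.5.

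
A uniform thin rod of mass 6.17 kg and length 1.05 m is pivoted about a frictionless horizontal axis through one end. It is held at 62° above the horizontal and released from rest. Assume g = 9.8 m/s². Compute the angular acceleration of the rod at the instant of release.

About the pivot, I = (1/3)ML² = (1/3)(6.17)(1.05)² = 2.267 kg·m².
The weight acts at the center, a distance L/2 = 0.5250 m from the pivot; τ = Mg(L/2) cos 62° = 14.90 N·m.
α = τ/I = 14.90/2.267 = 6.573 rad/s².

α ≈ 6.57 rad/s²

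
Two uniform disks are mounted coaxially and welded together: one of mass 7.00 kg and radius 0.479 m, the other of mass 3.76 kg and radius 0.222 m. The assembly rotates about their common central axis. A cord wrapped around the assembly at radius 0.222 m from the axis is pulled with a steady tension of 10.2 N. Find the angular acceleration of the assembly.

α ≈ 2.53 rad/s²

I = ½M₁R₁² + ½M₂R₂² = ½(7.00)(0.479)² + ½(3.76)(0.222)² = 0.8957 kg·m².
τ = F r = (10.2)(0.222) = 2.264 N·m.
α = τ/I = 2.264/0.8957 = 2.528 rad/s².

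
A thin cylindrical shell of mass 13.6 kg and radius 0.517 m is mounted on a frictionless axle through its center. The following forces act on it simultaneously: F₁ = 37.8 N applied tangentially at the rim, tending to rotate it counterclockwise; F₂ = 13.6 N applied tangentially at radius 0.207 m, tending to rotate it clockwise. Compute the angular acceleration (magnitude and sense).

α ≈ 4.60 rad/s², counterclockwise

I = MR² = (13.6)(0.517)² = 3.635 kg·m².
Taking counterclockwise as positive: τ₁ = +(37.8)(0.517) = +19.54 N·m; τ₂ = −(13.6)(0.207) = −2.815 N·m.
Net torque τ = 16.73 N·m.
α = τ/I = 16.73/3.635 = 4.602 rad/s².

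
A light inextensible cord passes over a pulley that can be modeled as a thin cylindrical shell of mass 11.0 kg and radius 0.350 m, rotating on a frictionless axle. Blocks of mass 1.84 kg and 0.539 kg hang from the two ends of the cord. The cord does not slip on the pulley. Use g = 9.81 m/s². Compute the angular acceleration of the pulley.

I = MR² = (11.0)(0.350)² = 1.347 kg·m².
Heavier block: m₁g − T₁ = m₁a. Lighter block: T₂ − m₂g = m₂a.
Pulley: (T₁ − T₂)R = Iα = I(a/R), so T₁ − T₂ = (I/R²)a = 1·M_p a = 11.00·a.
Adding the three: (m₁ − m₂)g = (m₁ + m₂ + 11.00)a, so a = (1.84 − 0.539)(9.81)/(1.84 + 0.539 + 11.00) = 0.9539 m/s².
α = a/R = 0.9539/0.350 = 2.726 rad/s².

α ≈ 2.73 rad/s²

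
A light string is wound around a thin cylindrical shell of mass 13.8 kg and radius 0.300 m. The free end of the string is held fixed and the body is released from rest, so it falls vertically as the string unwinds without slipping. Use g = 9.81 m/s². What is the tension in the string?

Translation: Mg − T = Ma. Rotation about the center: TR = Iα with I = MR².
With a = αR: T = (I/R²)a = M a, so Mg = (1 + 1.000)Ma.
a = g/(1 + 1.000) = 9.81/2.000 = 4.905 m/s².
T = 1.000·M·a = (1.000)(13.8)(4.905) = 67.69 N.

T ≈ 67.7 N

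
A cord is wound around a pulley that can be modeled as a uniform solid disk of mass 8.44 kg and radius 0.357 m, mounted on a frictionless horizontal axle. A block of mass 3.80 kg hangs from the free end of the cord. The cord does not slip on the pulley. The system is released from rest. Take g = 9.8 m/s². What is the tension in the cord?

T ≈ 19.6 N

I = ½MR² = (1/2)(8.44)(0.357)² = 0.5378 kg·m².
Block: mg − T = ma. Pulley: TR = Iα. No-slip: a = αR, so T = (I/R²)a = 4.220·a.
Then mg = (m + 4.220)a, so a = (3.80)(9.8)/(3.80 + 4.220) = 4.643 m/s².
T = 4.220·a = 19.60 N.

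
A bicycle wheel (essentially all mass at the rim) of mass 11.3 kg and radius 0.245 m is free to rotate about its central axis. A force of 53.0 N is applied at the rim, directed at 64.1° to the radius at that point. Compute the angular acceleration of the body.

I = MR² = (11.3)(0.245)² = 0.6783 kg·m².
Only the tangential component produces torque: τ = F R sinθ = (53.0)(0.245) sin 64.1° = 11.68 N·m.
Newton's second law for rotation, τ = Iα, gives α = τ/I = 11.68/0.6783 = 17.22 rad/s².

α ≈ 17.2 rad/s²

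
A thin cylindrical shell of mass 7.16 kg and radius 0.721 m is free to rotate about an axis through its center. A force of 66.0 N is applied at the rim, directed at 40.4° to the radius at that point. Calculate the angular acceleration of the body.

I = MR² = (7.16)(0.721)² = 3.722 kg·m².
Only the tangential component produces torque: τ = F R sinθ = (66.0)(0.721) sin 40.4° = 30.84 N·m.
Newton's second law for rotation, τ = Iα, gives α = τ/I = 30.84/3.722 = 8.286 rad/s².

α ≈ 8.29 rad/s²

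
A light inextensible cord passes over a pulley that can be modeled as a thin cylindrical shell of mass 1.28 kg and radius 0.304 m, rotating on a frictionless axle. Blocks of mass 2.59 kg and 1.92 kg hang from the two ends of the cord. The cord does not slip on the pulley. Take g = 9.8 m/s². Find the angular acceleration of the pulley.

α ≈ 3.73 rad/s²

I = MR² = (1.28)(0.304)² = 0.1183 kg·m².
Heavier block: m₁g − T₁ = m₁a. Lighter block: T₂ − m₂g = m₂a.
Pulley: (T₁ − T₂)R = Iα = I(a/R), so T₁ − T₂ = (I/R²)a = 1·M_p a = 1.280·a.
Adding the three: (m₁ − m₂)g = (m₁ + m₂ + 1.280)a, so a = (2.59 − 1.92)(9.8)/(2.59 + 1.92 + 1.280) = 1.134 m/s².
α = a/R = 1.134/0.304 = 3.730 rad/s².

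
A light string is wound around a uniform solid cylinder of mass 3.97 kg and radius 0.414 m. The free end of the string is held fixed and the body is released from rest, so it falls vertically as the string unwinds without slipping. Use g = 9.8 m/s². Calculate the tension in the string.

Translation: Mg − T = Ma. Rotation about the center: TR = Iα with I = ½MR².
With a = αR: T = (I/R²)a = (1/2)M a, so Mg = (1 + 0.5000)Ma.
a = g/(1 + 0.5000) = 9.8/1.500 = 6.533 m/s².
T = 0.5000·M·a = (0.5000)(3.97)(6.533) = 12.97 N.

T ≈ 13.0 N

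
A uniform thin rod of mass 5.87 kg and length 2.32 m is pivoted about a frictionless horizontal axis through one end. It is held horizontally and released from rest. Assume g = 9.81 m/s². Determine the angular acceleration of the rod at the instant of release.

α ≈ 6.34 rad/s²

About the pivot, I = (1/3)ML² = (1/3)(5.87)(2.32)² = 10.53 kg·m².
The weight acts at the center, a distance L/2 = 1.160 m from the pivot; τ = Mg(L/2) = 66.80 N·m.
α = τ/I = 66.80/10.53 = 6.343 rad/s².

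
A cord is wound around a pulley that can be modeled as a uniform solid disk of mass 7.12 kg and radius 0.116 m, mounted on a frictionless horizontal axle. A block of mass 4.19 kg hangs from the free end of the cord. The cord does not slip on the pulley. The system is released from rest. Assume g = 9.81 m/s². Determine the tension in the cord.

T ≈ 18.9 N

I = ½MR² = (1/2)(7.12)(0.116)² = 0.04790 kg·m².
Block: mg − T = ma. Pulley: TR = Iα. No-slip: a = αR, so T = (I/R²)a = 3.560·a.
Then mg = (m + 3.560)a, so a = (4.19)(9.81)/(4.19 + 3.560) = 5.304 m/s².
T = 3.560·a = 18.88 N.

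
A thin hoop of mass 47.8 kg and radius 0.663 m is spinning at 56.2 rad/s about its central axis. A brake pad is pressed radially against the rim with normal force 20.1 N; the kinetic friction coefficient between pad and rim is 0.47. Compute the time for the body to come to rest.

t ≈ 189 s

I = MR² = (47.8)(0.663)² = 21.01 kg·m².
Friction force f = μN = (0.47)(20.1) = 9.447 N at the rim; torque magnitude τ = fR = 6.263 N·m, opposing ω.
|α| = τ/I = 6.263/21.01 = 0.2981 rad/s² (deceleration).
0 = ω₀ − |α|t ⇒ t = ω₀/|α| = 56.2/0.2981 = 188.5 s.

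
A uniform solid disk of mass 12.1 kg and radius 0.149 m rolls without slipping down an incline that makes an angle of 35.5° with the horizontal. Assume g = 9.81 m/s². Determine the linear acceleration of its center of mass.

a ≈ 3.80 m/s²

Translation along the incline: Mg sinθ − f = Ma.
Rotation about the center: fR = Iα with I = ½MR². No-slip gives a = αR, so f = (I/R²)a = (1/2)M a.
Substituting: Mg sinθ = (1 + 0.5000)Ma, so a = g sinθ/(1 + 0.5000) = (9.81) sin 35.5° / 1.500 = 3.798 m/s².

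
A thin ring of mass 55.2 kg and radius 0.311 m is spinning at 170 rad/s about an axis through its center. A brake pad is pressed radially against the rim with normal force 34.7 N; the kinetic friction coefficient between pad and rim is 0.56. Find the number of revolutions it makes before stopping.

I = MR² = (55.2)(0.311)² = 5.339 kg·m².
Friction force f = μN = (0.56)(34.7) = 19.43 N at the rim; torque magnitude τ = fR = 6.043 N·m, opposing ω.
|α| = τ/I = 6.043/5.339 = 1.132 rad/s² (deceleration).
ω² = ω₀² − 2|α|θ with ω = 0 ⇒ θ = ω₀²/(2|α|) = 12770 rad = 2032 rev.

≈ 2030 revolutions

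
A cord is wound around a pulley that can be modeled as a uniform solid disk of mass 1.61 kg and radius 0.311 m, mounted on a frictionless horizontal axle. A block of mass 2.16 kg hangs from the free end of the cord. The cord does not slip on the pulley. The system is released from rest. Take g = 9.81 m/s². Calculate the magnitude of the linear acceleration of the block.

a ≈ 7.15 m/s²

I = ½MR² = (1/2)(1.61)(0.311)² = 0.07786 kg·m².
Block: mg − T = ma. Pulley: TR = Iα. No-slip: a = αR, so T = (I/R²)a = 0.8050·a.
Then mg = (m + 0.8050)a, so a = (2.16)(9.81)/(2.16 + 0.8050) = 7.147 m/s².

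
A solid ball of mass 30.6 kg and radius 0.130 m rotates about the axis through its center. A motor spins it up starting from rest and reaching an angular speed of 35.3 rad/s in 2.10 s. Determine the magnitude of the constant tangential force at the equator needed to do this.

I = (2/5)MR² = (2/5)(30.6)(0.130)² = 0.2069 kg·m².
α = Δω/Δt = (35.3 − 0)/2.10 = 16.81 rad/s².
The required torque is τ = Iα = (0.2069)(16.81) = 3.477 N·m.
A tangential force at the equator gives τ = FR, so F = τ/R = 3.477/0.130 = 26.75 N.

F ≈ 26.7 N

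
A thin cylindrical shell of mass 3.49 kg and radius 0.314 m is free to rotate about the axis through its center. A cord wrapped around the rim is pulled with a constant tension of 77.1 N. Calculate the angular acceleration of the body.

I = MR² = (3.49)(0.314)² = 0.3441 kg·m².
τ = F R = (77.1)(0.314) = 24.21 N·m.
Newton's second law for rotation, τ = Iα, gives α = τ/I = 24.21/0.3441 = 70.36 rad/s².

α ≈ 70.4 rad/s²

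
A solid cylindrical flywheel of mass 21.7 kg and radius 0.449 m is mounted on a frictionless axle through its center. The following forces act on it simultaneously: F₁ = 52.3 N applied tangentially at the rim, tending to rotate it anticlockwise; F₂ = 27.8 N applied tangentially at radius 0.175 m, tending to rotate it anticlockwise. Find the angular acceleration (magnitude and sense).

α ≈ 13.0 rad/s², anticlockwise

I = ½MR² = (1/2)(21.7)(0.449)² = 2.187 kg·m².
Taking anticlockwise as positive: τ₁ = +(52.3)(0.449) = +23.48 N·m; τ₂ = +(27.8)(0.175) = +4.865 N·m.
Net torque τ = 28.35 N·m.
α = τ/I = 28.35/2.187 = 12.96 rad/s².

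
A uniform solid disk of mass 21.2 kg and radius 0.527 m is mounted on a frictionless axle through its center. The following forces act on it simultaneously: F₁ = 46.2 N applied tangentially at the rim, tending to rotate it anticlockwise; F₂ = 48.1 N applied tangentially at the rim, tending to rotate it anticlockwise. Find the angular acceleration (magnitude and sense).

α ≈ 16.9 rad/s², anticlockwise

I = ½MR² = (1/2)(21.2)(0.527)² = 2.944 kg·m².
Taking anticlockwise as positive: τ₁ = +(46.2)(0.527) = +24.35 N·m; τ₂ = +(48.1)(0.527) = +25.35 N·m.
Net torque τ = 49.70 N·m.
α = τ/I = 49.70/2.944 = 16.88 rad/s².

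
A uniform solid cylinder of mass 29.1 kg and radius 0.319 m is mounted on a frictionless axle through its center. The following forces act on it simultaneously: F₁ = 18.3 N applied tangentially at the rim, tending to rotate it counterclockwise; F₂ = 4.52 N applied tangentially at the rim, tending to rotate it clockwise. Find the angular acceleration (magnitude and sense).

I = ½MR² = (1/2)(29.1)(0.319)² = 1.481 kg·m².
Taking counterclockwise as positive: τ₁ = +(18.3)(0.319) = +5.838 N·m; τ₂ = −(4.52)(0.319) = −1.442 N·m.
Net torque τ = 4.396 N·m.
α = τ/I = 4.396/1.481 = 2.969 rad/s².

α ≈ 2.97 rad/s², counterclockwise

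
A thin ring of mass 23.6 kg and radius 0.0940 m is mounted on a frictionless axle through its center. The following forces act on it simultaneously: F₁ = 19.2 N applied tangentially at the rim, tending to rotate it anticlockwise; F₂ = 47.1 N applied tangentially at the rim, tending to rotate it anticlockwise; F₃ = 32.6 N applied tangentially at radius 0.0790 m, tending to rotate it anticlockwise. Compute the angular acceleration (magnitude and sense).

I = MR² = (23.6)(0.0940)² = 0.2085 kg·m².
Taking anticlockwise as positive: τ₁ = +(19.2)(0.0940) = +1.805 N·m; τ₂ = +(47.1)(0.0940) = +4.427 N·m; τ₃ = +(32.6)(0.0790) = +2.575 N·m.
Net torque τ = 8.808 N·m.
α = τ/I = 8.808/0.2085 = 42.24 rad/s².

α ≈ 42.2 rad/s², anticlockwise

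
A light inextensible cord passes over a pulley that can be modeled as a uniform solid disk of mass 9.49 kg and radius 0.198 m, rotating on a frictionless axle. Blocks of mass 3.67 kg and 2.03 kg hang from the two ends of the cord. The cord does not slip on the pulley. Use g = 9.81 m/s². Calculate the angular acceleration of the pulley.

I = ½MR² = (1/2)(9.49)(0.198)² = 0.1860 kg·m².
Heavier block: m₁g − T₁ = m₁a. Lighter block: T₂ − m₂g = m₂a.
Pulley: (T₁ − T₂)R = Iα = I(a/R), so T₁ − T₂ = (I/R²)a = (1/2)M_p a = 4.745·a.
Adding the three: (m₁ − m₂)g = (m₁ + m₂ + 4.745)a, so a = (3.67 − 2.03)(9.81)/(3.67 + 2.03 + 4.745) = 1.540 m/s².
α = a/R = 1.540/0.198 = 7.779 rad/s².

α ≈ 7.78 rad/s²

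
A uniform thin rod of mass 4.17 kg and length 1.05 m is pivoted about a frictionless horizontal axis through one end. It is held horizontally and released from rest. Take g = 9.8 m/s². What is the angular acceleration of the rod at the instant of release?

α ≈ 14.0 rad/s²

About the pivot, I = (1/3)ML² = (1/3)(4.17)(1.05)² = 1.532 kg·m².
The weight acts at the center, a distance L/2 = 0.5250 m from the pivot; τ = Mg(L/2) = 21.45 N·m.
α = τ/I = 21.45/1.532 = 14.00 rad/s².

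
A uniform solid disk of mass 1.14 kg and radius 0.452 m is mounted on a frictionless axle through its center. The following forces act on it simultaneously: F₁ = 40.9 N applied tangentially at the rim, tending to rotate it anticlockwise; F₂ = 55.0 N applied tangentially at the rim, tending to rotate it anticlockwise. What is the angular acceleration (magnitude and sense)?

α ≈ 372 rad/s², anticlockwise

I = ½MR² = (1/2)(1.14)(0.452)² = 0.1165 kg·m².
Taking anticlockwise as positive: τ₁ = +(40.9)(0.452) = +18.49 N·m; τ₂ = +(55.0)(0.452) = +24.86 N·m.
Net torque τ = 43.35 N·m.
α = τ/I = 43.35/0.1165 = 372.2 rad/s².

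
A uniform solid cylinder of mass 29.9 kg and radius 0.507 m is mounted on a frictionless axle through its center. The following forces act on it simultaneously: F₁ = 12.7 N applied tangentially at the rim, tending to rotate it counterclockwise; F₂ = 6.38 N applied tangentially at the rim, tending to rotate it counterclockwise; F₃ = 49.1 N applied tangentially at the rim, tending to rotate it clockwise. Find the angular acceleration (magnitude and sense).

α ≈ 3.96 rad/s², clockwise

I = ½MR² = (1/2)(29.9)(0.507)² = 3.843 kg·m².
Taking counterclockwise as positive: τ₁ = +(12.7)(0.507) = +6.439 N·m; τ₂ = +(6.38)(0.507) = +3.235 N·m; τ₃ = −(49.1)(0.507) = −24.89 N·m.
Net torque τ = -15.22 N·m.
α = τ/I = -15.22/3.843 = -3.961 rad/s².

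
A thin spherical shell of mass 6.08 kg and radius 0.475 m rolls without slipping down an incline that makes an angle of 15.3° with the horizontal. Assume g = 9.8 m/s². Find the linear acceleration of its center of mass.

a ≈ 1.55 m/s²

Translation along the incline: Mg sinθ − f = Ma.
Rotation about the center: fR = Iα with I = (2/3)MR². No-slip gives a = αR, so f = (I/R²)a = (2/3)M a.
Substituting: Mg sinθ = (1 + 0.6667)Ma, so a = g sinθ/(1 + 0.6667) = (9.8) sin 15.3° / 1.667 = 1.552 m/s².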